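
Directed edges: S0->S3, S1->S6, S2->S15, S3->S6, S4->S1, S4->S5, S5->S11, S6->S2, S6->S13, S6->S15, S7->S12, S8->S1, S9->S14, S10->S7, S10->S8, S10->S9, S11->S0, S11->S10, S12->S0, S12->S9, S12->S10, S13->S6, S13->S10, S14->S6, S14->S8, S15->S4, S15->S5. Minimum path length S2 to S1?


BFS layer-by-layer from S2:
  dist 0: {S2}
  dist 1: {S15}
  dist 2: {S4, S5}
  dist 3: {S1, S11}
  -> S1 reached at distance 3
Shortest path length = 3

3


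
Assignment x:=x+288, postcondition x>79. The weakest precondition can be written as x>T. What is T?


Formula: wp(x:=E, P) = P[E/x] (substitute E for x in postcondition)
Step 1: Postcondition: x>79
Step 2: Substitute x+288 for x: x+288>79
Step 3: Solve for x: x > 79-288 = -209

-209


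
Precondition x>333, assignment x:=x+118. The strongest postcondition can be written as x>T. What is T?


Formula: sp(P, x:=E) = exists old_x. (x = E[old_x/x]) AND P[old_x/x] (old_x is the value of x before the assignment; eliminate old_x by solving x = E[old_x/x] for old_x)
Step 1: Precondition P: x>333, i.e. old_x > 333
Step 2: Assignment gives x = old_x + 118, so old_x = x - 118
Step 3: Substitute into P: x - 118 > 333
Step 4: Simplify: x > 333+118 = 451

451


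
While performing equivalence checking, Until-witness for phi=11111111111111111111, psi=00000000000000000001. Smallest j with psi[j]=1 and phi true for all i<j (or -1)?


(phi U psi) at 0: need smallest j with psi[j]=1 and phi[i]=1 for all i in [0,j).
Scan from step 0:
  step 0: phi=1, psi=0 -> continue
  step 1: phi=1, psi=0 -> continue
  step 2: phi=1, psi=0 -> continue
  step 3: phi=1, psi=0 -> continue
  step 19: psi=1 and phi held for [0,19) -> witness found
Witness step = 19

19


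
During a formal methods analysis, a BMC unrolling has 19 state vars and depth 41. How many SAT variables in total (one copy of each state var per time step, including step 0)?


BMC unrolls to depth k, creating one copy of each state var for steps 0..k.
Step count = 41 + 1 = 42 (steps 0 through 41)
Vars per step = 19
Total = 19 * 42 = 798

798


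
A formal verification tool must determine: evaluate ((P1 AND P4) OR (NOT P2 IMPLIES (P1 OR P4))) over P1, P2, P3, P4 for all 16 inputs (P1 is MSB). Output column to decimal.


Formula: ((P1 AND P4) OR (NOT P2 IMPLIES (P1 OR P4))) over P1, P2, P3, P4 (16 rows)
Evaluate each row (bits = P1,P2,P3,P4, MSB first):
  row 0 [0000]: ((0 AND 0) OR (NOT 0 IMPLIES (0 OR 0))) -> 0
  row 1 [0001]: ((0 AND 1) OR (NOT 0 IMPLIES (0 OR 1))) -> 1
  row 2 [0010]: ((0 AND 0) OR (NOT 0 IMPLIES (0 OR 0))) -> 0
  row 3 [0011]: ((0 AND 1) OR (NOT 0 IMPLIES (0 OR 1))) -> 1
  row 4 [0100]: ((0 AND 0) OR (NOT 1 IMPLIES (0 OR 0))) -> 1
  row 5 [0101]: ((0 AND 1) OR (NOT 1 IMPLIES (0 OR 1))) -> 1
  row 6 [0110]: ((0 AND 0) OR (NOT 1 IMPLIES (0 OR 0))) -> 1
  row 7 [0111]: ((0 AND 1) OR (NOT 1 IMPLIES (0 OR 1))) -> 1
  row 8 [1000]: ((1 AND 0) OR (NOT 0 IMPLIES (1 OR 0))) -> 1
  row 9 [1001]: ((1 AND 1) OR (NOT 0 IMPLIES (1 OR 1))) -> 1
  row 10 [1010]: ((1 AND 0) OR (NOT 0 IMPLIES (1 OR 0))) -> 1
  row 11 [1011]: ((1 AND 1) OR (NOT 0 IMPLIES (1 OR 1))) -> 1
  row 12 [1100]: ((1 AND 0) OR (NOT 1 IMPLIES (1 OR 0))) -> 1
  row 13 [1101]: ((1 AND 1) OR (NOT 1 IMPLIES (1 OR 1))) -> 1
  row 14 [1110]: ((1 AND 0) OR (NOT 1 IMPLIES (1 OR 0))) -> 1
  row 15 [1111]: ((1 AND 1) OR (NOT 1 IMPLIES (1 OR 1))) -> 1
Full result column, 4 rows per line (P1,P2 fixed per line; P3,P4 runs 00..11 left to right):
  rows 0-3 [P1,P2=00]: 0101  = hex 5
  rows 4-7 [P1,P2=01]: 1111  = hex F
  rows 8-11 [P1,P2=10]: 1111  = hex F
  rows 12-15 [P1,P2=11]: 1111  = hex F
Output column (row 0 .. row 15) = 0101111111111111
Output column grouped in 4s = 0101 1111 1111 1111 = 0x5FFF
Convert to decimal digit by digit (value = value*16 + digit):
  5 -> 5
  5*16 + 15 (F) = 95
  95*16 + 15 (F) = 1535
  1535*16 + 15 (F) = 24575
Decimal = 24575

24575


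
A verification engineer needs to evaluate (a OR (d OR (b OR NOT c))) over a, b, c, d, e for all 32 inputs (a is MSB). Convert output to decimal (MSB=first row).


Formula: (a OR (d OR (b OR NOT c))) over a, b, c, d, e (32 rows)
Evaluate each row (bits = a,b,c,d,e, MSB first):
  row 0 [00000]: (0 OR (0 OR (0 OR NOT 0))) -> 1
  row 1 [00001]: (0 OR (0 OR (0 OR NOT 0))) -> 1
  row 2 [00010]: (0 OR (1 OR (0 OR NOT 0))) -> 1
  row 3 [00011]: (0 OR (1 OR (0 OR NOT 0))) -> 1
  row 4 [00100]: (0 OR (0 OR (0 OR NOT 1))) -> 0
  row 5 [00101]: (0 OR (0 OR (0 OR NOT 1))) -> 0
  row 6 [00110]: (0 OR (1 OR (0 OR NOT 1))) -> 1
  row 7 [00111]: (0 OR (1 OR (0 OR NOT 1))) -> 1
  row 8 [01000]: (0 OR (0 OR (1 OR NOT 0))) -> 1
  row 9 [01001]: (0 OR (0 OR (1 OR NOT 0))) -> 1
  row 10 [01010]: (0 OR (1 OR (1 OR NOT 0))) -> 1
  row 11 [01011]: (0 OR (1 OR (1 OR NOT 0))) -> 1
  row 12 [01100]: (0 OR (0 OR (1 OR NOT 1))) -> 1
  row 13 [01101]: (0 OR (0 OR (1 OR NOT 1))) -> 1
  row 14 [01110]: (0 OR (1 OR (1 OR NOT 1))) -> 1
  row 15 [01111]: (0 OR (1 OR (1 OR NOT 1))) -> 1
  row 16 [10000]: (1 OR (0 OR (0 OR NOT 0))) -> 1
  row 17 [10001]: (1 OR (0 OR (0 OR NOT 0))) -> 1
  row 18 [10010]: (1 OR (1 OR (0 OR NOT 0))) -> 1
  row 19 [10011]: (1 OR (1 OR (0 OR NOT 0))) -> 1
  row 20 [10100]: (1 OR (0 OR (0 OR NOT 1))) -> 1
  row 21 [10101]: (1 OR (0 OR (0 OR NOT 1))) -> 1
  row 22 [10110]: (1 OR (1 OR (0 OR NOT 1))) -> 1
  row 23 [10111]: (1 OR (1 OR (0 OR NOT 1))) -> 1
  row 24 [11000]: (1 OR (0 OR (1 OR NOT 0))) -> 1
  row 25 [11001]: (1 OR (0 OR (1 OR NOT 0))) -> 1
  row 26 [11010]: (1 OR (1 OR (1 OR NOT 0))) -> 1
  row 27 [11011]: (1 OR (1 OR (1 OR NOT 0))) -> 1
  row 28 [11100]: (1 OR (0 OR (1 OR NOT 1))) -> 1
  row 29 [11101]: (1 OR (0 OR (1 OR NOT 1))) -> 1
  row 30 [11110]: (1 OR (1 OR (1 OR NOT 1))) -> 1
  row 31 [11111]: (1 OR (1 OR (1 OR NOT 1))) -> 1
Full result column, 4 rows per line (a,b,c fixed per line; d,e runs 00..11 left to right):
  rows 0-3 [a,b,c=000]: 1111  = hex F
  rows 4-7 [a,b,c=001]: 0011  = hex 3
  rows 8-11 [a,b,c=010]: 1111  = hex F
  rows 12-15 [a,b,c=011]: 1111  = hex F
  rows 16-19 [a,b,c=100]: 1111  = hex F
  rows 20-23 [a,b,c=101]: 1111  = hex F
  rows 24-27 [a,b,c=110]: 1111  = hex F
  rows 28-31 [a,b,c=111]: 1111  = hex F
Output column (row 0 .. row 31) = 11110011111111111111111111111111
Output column grouped in 4s = 1111 0011 1111 1111 1111 1111 1111 1111 = 0xF3FFFFFF
Convert to decimal digit by digit (value = value*16 + digit):
  F -> 15
  15*16 + 3 = 243
  243*16 + 15 (F) = 3903
  3903*16 + 15 (F) = 62463
  62463*16 + 15 (F) = 999423
  999423*16 + 15 (F) = 15990783
  15990783*16 + 15 (F) = 255852543
  255852543*16 + 15 (F) = 4093640703
Decimal = 4093640703

4093640703


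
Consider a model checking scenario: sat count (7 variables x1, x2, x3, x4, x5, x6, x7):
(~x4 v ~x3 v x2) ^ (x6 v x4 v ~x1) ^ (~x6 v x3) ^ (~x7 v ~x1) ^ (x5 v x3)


CNF with 5 clauses over 7 vars (128 assignments).
An assignment satisfies CNF iff every clause has >=1 true literal.
Check each row (bits = x1,x2,x3,x4,x5,x6,x7; clause T/F shown):
  row 0 [0000000]: clauses=TTTTF -> 0
  row 1 [0000001]: clauses=TTTTF -> 0
  row 2 [0000010]: clauses=TTFTF -> 0
  row 3 [0000011]: clauses=TTFTF -> 0
  row 4 [0000100]: clauses=TTTTT -> 1
  (every remaining row is evaluated the same way; all 128 results are listed next)
Full result column, 8 rows per line (x1,x2,x3,x4 fixed per line; x5,x6,x7 runs 000..111 left to right):
  rows 0-7 [x1,x2,x3,x4=0000]: 00001100  (ones: 2)
  rows 8-15 [x1,x2,x3,x4=0001]: 00001100  (ones: 2)
  rows 16-23 [x1,x2,x3,x4=0010]: 11111111  (ones: 8)
  rows 24-31 [x1,x2,x3,x4=0011]: 00000000  (ones: 0)
  rows 32-39 [x1,x2,x3,x4=0100]: 00001100  (ones: 2)
  rows 40-47 [x1,x2,x3,x4=0101]: 00001100  (ones: 2)
  rows 48-55 [x1,x2,x3,x4=0110]: 11111111  (ones: 8)
  rows 56-63 [x1,x2,x3,x4=0111]: 11111111  (ones: 8)
  rows 64-71 [x1,x2,x3,x4=1000]: 00000000  (ones: 0)
  rows 72-79 [x1,x2,x3,x4=1001]: 00001000  (ones: 1)
  rows 80-87 [x1,x2,x3,x4=1010]: 00100010  (ones: 2)
  rows 88-95 [x1,x2,x3,x4=1011]: 00000000  (ones: 0)
  rows 96-103 [x1,x2,x3,x4=1100]: 00000000  (ones: 0)
  rows 104-111 [x1,x2,x3,x4=1101]: 00001000  (ones: 1)
  rows 112-119 [x1,x2,x3,x4=1110]: 00100010  (ones: 2)
  rows 120-127 [x1,x2,x3,x4=1111]: 10101010  (ones: 4)
Satisfying assignments = 2+2+8+0+2+2+8+8+0+1+2+0+0+1+2+4 = 42

42


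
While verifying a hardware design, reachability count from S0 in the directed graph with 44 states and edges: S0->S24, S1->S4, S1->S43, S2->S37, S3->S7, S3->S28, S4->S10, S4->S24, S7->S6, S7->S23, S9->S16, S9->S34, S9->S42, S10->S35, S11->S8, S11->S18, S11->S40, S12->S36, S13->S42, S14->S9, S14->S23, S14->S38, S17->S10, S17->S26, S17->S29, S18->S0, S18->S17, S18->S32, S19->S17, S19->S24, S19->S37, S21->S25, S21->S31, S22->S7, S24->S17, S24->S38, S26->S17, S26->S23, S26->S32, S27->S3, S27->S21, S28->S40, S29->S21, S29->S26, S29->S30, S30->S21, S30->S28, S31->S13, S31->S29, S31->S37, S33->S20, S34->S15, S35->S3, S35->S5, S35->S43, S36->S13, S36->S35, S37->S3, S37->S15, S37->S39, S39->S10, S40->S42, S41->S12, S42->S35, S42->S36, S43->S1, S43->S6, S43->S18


BFS from S0:
  layer 0: {S0}
  layer 1: {S24}
  layer 2: {S17, S38}
  layer 3: {S10, S26, S29}
  layer 4: {S21, S23, S30, S32, S35}
  layer 5: {S3, S5, S25, S28, S31, S43}
  layer 6: {S1, S6, S7, S13, S18, S37, S40}
  layer 7: {S4, S15, S39, S42}
  layer 8: {S36}
Reachable set: {S0, S1, S3, S4, S5, S6, S7, S10, S13, S15, S17, S18, S21, S23, S24, S25, S26, S28, S29, S30, S31, S32, S35, S36, S37, S38, S39, S40, S42, S43}
Count = 30

30


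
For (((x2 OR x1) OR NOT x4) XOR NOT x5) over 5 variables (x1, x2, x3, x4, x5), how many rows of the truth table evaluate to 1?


Formula: (((x2 OR x1) OR NOT x4) XOR NOT x5) over 5 vars (32 rows)
Evaluate each row (x1, x2, x3, x4, x5 as bits, MSB first):
  row 0 [00000]: (((0 OR 0) OR NOT 0) XOR NOT 0) -> 0
  row 1 [00001]: (((0 OR 0) OR NOT 0) XOR NOT 1) -> 1
  row 2 [00010]: (((0 OR 0) OR NOT 1) XOR NOT 0) -> 1
  row 3 [00011]: (((0 OR 0) OR NOT 1) XOR NOT 1) -> 0
  row 4 [00100]: (((0 OR 0) OR NOT 0) XOR NOT 0) -> 0
  row 5 [00101]: (((0 OR 0) OR NOT 0) XOR NOT 1) -> 1
  row 6 [00110]: (((0 OR 0) OR NOT 1) XOR NOT 0) -> 1
  row 7 [00111]: (((0 OR 0) OR NOT 1) XOR NOT 1) -> 0
  row 8 [01000]: (((1 OR 0) OR NOT 0) XOR NOT 0) -> 0
  row 9 [01001]: (((1 OR 0) OR NOT 0) XOR NOT 1) -> 1
  row 10 [01010]: (((1 OR 0) OR NOT 1) XOR NOT 0) -> 0
  row 11 [01011]: (((1 OR 0) OR NOT 1) XOR NOT 1) -> 1
  row 12 [01100]: (((1 OR 0) OR NOT 0) XOR NOT 0) -> 0
  row 13 [01101]: (((1 OR 0) OR NOT 0) XOR NOT 1) -> 1
  row 14 [01110]: (((1 OR 0) OR NOT 1) XOR NOT 0) -> 0
  row 15 [01111]: (((1 OR 0) OR NOT 1) XOR NOT 1) -> 1
  row 16 [10000]: (((0 OR 1) OR NOT 0) XOR NOT 0) -> 0
  row 17 [10001]: (((0 OR 1) OR NOT 0) XOR NOT 1) -> 1
  row 18 [10010]: (((0 OR 1) OR NOT 1) XOR NOT 0) -> 0
  row 19 [10011]: (((0 OR 1) OR NOT 1) XOR NOT 1) -> 1
  row 20 [10100]: (((0 OR 1) OR NOT 0) XOR NOT 0) -> 0
  row 21 [10101]: (((0 OR 1) OR NOT 0) XOR NOT 1) -> 1
  row 22 [10110]: (((0 OR 1) OR NOT 1) XOR NOT 0) -> 0
  row 23 [10111]: (((0 OR 1) OR NOT 1) XOR NOT 1) -> 1
  row 24 [11000]: (((1 OR 1) OR NOT 0) XOR NOT 0) -> 0
  row 25 [11001]: (((1 OR 1) OR NOT 0) XOR NOT 1) -> 1
  row 26 [11010]: (((1 OR 1) OR NOT 1) XOR NOT 0) -> 0
  row 27 [11011]: (((1 OR 1) OR NOT 1) XOR NOT 1) -> 1
  row 28 [11100]: (((1 OR 1) OR NOT 0) XOR NOT 0) -> 0
  row 29 [11101]: (((1 OR 1) OR NOT 0) XOR NOT 1) -> 1
  row 30 [11110]: (((1 OR 1) OR NOT 1) XOR NOT 0) -> 0
  row 31 [11111]: (((1 OR 1) OR NOT 1) XOR NOT 1) -> 1
Full result column, 8 rows per line (x1,x2 fixed per line; x3,x4,x5 runs 000..111 left to right):
  rows 0-7 [x1,x2=00]: 01100110  (ones: 4)
  rows 8-15 [x1,x2=01]: 01010101  (ones: 4)
  rows 16-23 [x1,x2=10]: 01010101  (ones: 4)
  rows 24-31 [x1,x2=11]: 01010101  (ones: 4)
Count of 1-rows = 4+4+4+4 = 16

16


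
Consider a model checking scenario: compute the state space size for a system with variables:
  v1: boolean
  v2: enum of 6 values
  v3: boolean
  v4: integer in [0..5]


State space = product of domain sizes of all variables.
Domain sizes:
  v1 (boolean): 2
  v2 (enum of 6 values): 6
  v3 (boolean): 2
  v4 (integer in [0..5]): 6
Product = 2 * 6 * 2 * 6 = 144

144


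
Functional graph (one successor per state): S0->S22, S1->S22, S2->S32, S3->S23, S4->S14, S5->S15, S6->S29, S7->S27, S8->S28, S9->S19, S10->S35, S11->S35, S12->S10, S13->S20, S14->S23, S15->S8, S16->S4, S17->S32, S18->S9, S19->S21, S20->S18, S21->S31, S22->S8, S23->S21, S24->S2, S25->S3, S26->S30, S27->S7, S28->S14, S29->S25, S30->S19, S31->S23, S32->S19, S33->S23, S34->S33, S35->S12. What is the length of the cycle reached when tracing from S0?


Trace from S0 until a state repeats:
  S0 -> S22 -> S8 -> S28 -> S14 -> S23 -> S21 -> S31 -> S23
S23 first seen at step 5, revisited at step 8.
Cycle length = 8 - 5 = 3

3


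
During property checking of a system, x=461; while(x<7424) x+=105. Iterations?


Step 1: x goes from 461 toward 7424 by 105; the body runs while x<7424, so iterations = ceil((bound-start)/step)
Step 2: Distance=6963
Step 3: ceil(6963/105)=67

67


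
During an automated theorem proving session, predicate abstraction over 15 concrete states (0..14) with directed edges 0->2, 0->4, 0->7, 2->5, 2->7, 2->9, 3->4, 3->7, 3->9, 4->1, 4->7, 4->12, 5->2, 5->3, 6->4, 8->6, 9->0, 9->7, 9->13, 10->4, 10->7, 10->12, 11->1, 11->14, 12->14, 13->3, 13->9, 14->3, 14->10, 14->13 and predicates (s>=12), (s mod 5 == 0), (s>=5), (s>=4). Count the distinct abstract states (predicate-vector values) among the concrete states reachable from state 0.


BFS from 0:
Concrete reachable: {0, 1, 2, 3, 4, 5, 7, 9, 10, 12, 13, 14}
Abstract via predicates (s>=12), (s mod 5 == 0), (s>=5), (s>=4):
  (0,0,0,0) <- {1, 2, 3}
  (0,0,0,1) <- {4}
  (0,0,1,1) <- {7, 9}
  (0,1,0,0) <- {0}
  (0,1,1,1) <- {5, 10}
  (1,0,1,1) <- {12, 13, 14}
Distinct abstract states = 6

6


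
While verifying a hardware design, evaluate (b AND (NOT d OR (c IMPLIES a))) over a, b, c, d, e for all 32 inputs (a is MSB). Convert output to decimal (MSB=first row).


Formula: (b AND (NOT d OR (c IMPLIES a))) over a, b, c, d, e (32 rows)
Evaluate each row (bits = a,b,c,d,e, MSB first):
  row 0 [00000]: (0 AND (NOT 0 OR (0 IMPLIES 0))) -> 0
  row 1 [00001]: (0 AND (NOT 0 OR (0 IMPLIES 0))) -> 0
  row 2 [00010]: (0 AND (NOT 1 OR (0 IMPLIES 0))) -> 0
  row 3 [00011]: (0 AND (NOT 1 OR (0 IMPLIES 0))) -> 0
  row 4 [00100]: (0 AND (NOT 0 OR (1 IMPLIES 0))) -> 0
  row 5 [00101]: (0 AND (NOT 0 OR (1 IMPLIES 0))) -> 0
  row 6 [00110]: (0 AND (NOT 1 OR (1 IMPLIES 0))) -> 0
  row 7 [00111]: (0 AND (NOT 1 OR (1 IMPLIES 0))) -> 0
  row 8 [01000]: (1 AND (NOT 0 OR (0 IMPLIES 0))) -> 1
  row 9 [01001]: (1 AND (NOT 0 OR (0 IMPLIES 0))) -> 1
  row 10 [01010]: (1 AND (NOT 1 OR (0 IMPLIES 0))) -> 1
  row 11 [01011]: (1 AND (NOT 1 OR (0 IMPLIES 0))) -> 1
  row 12 [01100]: (1 AND (NOT 0 OR (1 IMPLIES 0))) -> 1
  row 13 [01101]: (1 AND (NOT 0 OR (1 IMPLIES 0))) -> 1
  row 14 [01110]: (1 AND (NOT 1 OR (1 IMPLIES 0))) -> 0
  row 15 [01111]: (1 AND (NOT 1 OR (1 IMPLIES 0))) -> 0
  row 16 [10000]: (0 AND (NOT 0 OR (0 IMPLIES 1))) -> 0
  row 17 [10001]: (0 AND (NOT 0 OR (0 IMPLIES 1))) -> 0
  row 18 [10010]: (0 AND (NOT 1 OR (0 IMPLIES 1))) -> 0
  row 19 [10011]: (0 AND (NOT 1 OR (0 IMPLIES 1))) -> 0
  row 20 [10100]: (0 AND (NOT 0 OR (1 IMPLIES 1))) -> 0
  row 21 [10101]: (0 AND (NOT 0 OR (1 IMPLIES 1))) -> 0
  row 22 [10110]: (0 AND (NOT 1 OR (1 IMPLIES 1))) -> 0
  row 23 [10111]: (0 AND (NOT 1 OR (1 IMPLIES 1))) -> 0
  row 24 [11000]: (1 AND (NOT 0 OR (0 IMPLIES 1))) -> 1
  row 25 [11001]: (1 AND (NOT 0 OR (0 IMPLIES 1))) -> 1
  row 26 [11010]: (1 AND (NOT 1 OR (0 IMPLIES 1))) -> 1
  row 27 [11011]: (1 AND (NOT 1 OR (0 IMPLIES 1))) -> 1
  row 28 [11100]: (1 AND (NOT 0 OR (1 IMPLIES 1))) -> 1
  row 29 [11101]: (1 AND (NOT 0 OR (1 IMPLIES 1))) -> 1
  row 30 [11110]: (1 AND (NOT 1 OR (1 IMPLIES 1))) -> 1
  row 31 [11111]: (1 AND (NOT 1 OR (1 IMPLIES 1))) -> 1
Full result column, 4 rows per line (a,b,c fixed per line; d,e runs 00..11 left to right):
  rows 0-3 [a,b,c=000]: 0000  = hex 0
  rows 4-7 [a,b,c=001]: 0000  = hex 0
  rows 8-11 [a,b,c=010]: 1111  = hex F
  rows 12-15 [a,b,c=011]: 1100  = hex C
  rows 16-19 [a,b,c=100]: 0000  = hex 0
  rows 20-23 [a,b,c=101]: 0000  = hex 0
  rows 24-27 [a,b,c=110]: 1111  = hex F
  rows 28-31 [a,b,c=111]: 1111  = hex F
Output column (row 0 .. row 31) = 00000000111111000000000011111111
Output column grouped in 4s = 0000 0000 1111 1100 0000 0000 1111 1111 = 0x00FC00FF
Convert to decimal digit by digit (value = value*16 + digit):
  0 -> 0
  0*16 + 0 = 0
  0*16 + 15 (F) = 15
  15*16 + 12 (C) = 252
  252*16 + 0 = 4032
  4032*16 + 0 = 64512
  64512*16 + 15 (F) = 1032207
  1032207*16 + 15 (F) = 16515327
Decimal = 16515327

16515327


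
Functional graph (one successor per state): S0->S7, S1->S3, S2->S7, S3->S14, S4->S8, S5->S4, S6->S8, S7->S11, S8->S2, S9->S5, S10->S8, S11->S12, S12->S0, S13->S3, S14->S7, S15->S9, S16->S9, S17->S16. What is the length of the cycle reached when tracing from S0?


Trace from S0 until a state repeats:
  S0 -> S7 -> S11 -> S12 -> S0
S0 first seen at step 0, revisited at step 4.
Cycle length = 4 - 0 = 4

4


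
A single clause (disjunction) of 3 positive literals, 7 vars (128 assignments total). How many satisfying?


Step 1: Total=2^7=128
Step 2: Unsat when all 3 false: 2^4=16
Step 3: Sat=128-16=112

112


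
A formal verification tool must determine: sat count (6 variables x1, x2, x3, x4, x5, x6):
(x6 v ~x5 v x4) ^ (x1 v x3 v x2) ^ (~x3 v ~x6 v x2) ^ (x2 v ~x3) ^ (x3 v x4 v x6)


CNF with 5 clauses over 6 vars (64 assignments).
An assignment satisfies CNF iff every clause has >=1 true literal.
Check each row (bits = x1,x2,x3,x4,x5,x6; clause T/F shown):
  row 0 [000000]: clauses=TFTTF -> 0
  row 1 [000001]: clauses=TFTTT -> 0
  row 2 [000010]: clauses=FFTTF -> 0
  row 3 [000011]: clauses=TFTTT -> 0
  row 4 [000100]: clauses=TFTTT -> 0
  (every remaining row is evaluated the same way; all 64 results are listed next)
Full result column, 8 rows per line (x1,x2,x3 fixed per line; x4,x5,x6 runs 000..111 left to right):
  rows 0-7 [x1,x2,x3=000]: 00000000  (ones: 0)
  rows 8-15 [x1,x2,x3=001]: 00000000  (ones: 0)
  rows 16-23 [x1,x2,x3=010]: 01011111  (ones: 6)
  rows 24-31 [x1,x2,x3=011]: 11011111  (ones: 7)
  rows 32-39 [x1,x2,x3=100]: 01011111  (ones: 6)
  rows 40-47 [x1,x2,x3=101]: 00000000  (ones: 0)
  rows 48-55 [x1,x2,x3=110]: 01011111  (ones: 6)
  rows 56-63 [x1,x2,x3=111]: 11011111  (ones: 7)
Satisfying assignments = 0+0+6+7+6+0+6+7 = 32

32


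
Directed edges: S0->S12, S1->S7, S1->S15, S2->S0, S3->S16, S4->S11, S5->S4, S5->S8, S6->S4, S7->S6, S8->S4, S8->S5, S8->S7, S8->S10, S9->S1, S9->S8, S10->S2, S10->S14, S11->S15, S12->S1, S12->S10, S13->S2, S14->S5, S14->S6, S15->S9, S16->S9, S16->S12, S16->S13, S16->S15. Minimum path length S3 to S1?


BFS layer-by-layer from S3:
  dist 0: {S3}
  dist 1: {S16}
  dist 2: {S9, S12, S13, S15}
  dist 3: {S1, S2, S8, S10}
  -> S1 reached at distance 3
Shortest path length = 3

3


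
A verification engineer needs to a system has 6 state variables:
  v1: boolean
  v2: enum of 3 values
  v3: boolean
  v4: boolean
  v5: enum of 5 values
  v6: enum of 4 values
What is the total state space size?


State space = product of domain sizes of all variables.
Domain sizes:
  v1 (boolean): 2
  v2 (enum of 3 values): 3
  v3 (boolean): 2
  v4 (boolean): 2
  v5 (enum of 5 values): 5
  v6 (enum of 4 values): 4
Product = 2 * 3 * 2 * 2 * 5 * 4 = 480

480


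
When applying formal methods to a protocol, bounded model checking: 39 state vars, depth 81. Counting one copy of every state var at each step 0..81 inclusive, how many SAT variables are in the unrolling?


BMC unrolls to depth k, creating one copy of each state var for steps 0..k.
Step count = 81 + 1 = 82 (steps 0 through 81)
Vars per step = 39
Total = 39 * 82 = 3198

3198


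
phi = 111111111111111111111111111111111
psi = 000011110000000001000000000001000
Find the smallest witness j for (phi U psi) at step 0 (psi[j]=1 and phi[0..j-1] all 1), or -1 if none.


(phi U psi) at 0: need smallest j with psi[j]=1 and phi[i]=1 for all i in [0,j).
Scan from step 0:
  step 0: phi=1, psi=0 -> continue
  step 1: phi=1, psi=0 -> continue
  step 2: phi=1, psi=0 -> continue
  step 3: phi=1, psi=0 -> continue
  step 4: psi=1 and phi held for [0,4) -> witness found
Witness step = 4

4


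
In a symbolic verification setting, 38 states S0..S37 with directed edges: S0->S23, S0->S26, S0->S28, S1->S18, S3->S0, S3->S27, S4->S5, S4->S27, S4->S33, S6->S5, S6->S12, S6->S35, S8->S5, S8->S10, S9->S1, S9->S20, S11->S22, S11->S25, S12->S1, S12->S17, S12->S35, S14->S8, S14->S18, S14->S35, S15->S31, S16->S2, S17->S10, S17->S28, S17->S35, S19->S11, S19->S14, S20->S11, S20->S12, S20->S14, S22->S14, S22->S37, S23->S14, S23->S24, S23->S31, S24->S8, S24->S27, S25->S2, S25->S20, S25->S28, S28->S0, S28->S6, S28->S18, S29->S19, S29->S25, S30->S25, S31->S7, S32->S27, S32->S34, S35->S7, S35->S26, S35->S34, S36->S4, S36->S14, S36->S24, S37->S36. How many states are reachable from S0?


BFS from S0:
  layer 0: {S0}
  layer 1: {S23, S26, S28}
  layer 2: {S6, S14, S18, S24, S31}
  layer 3: {S5, S7, S8, S12, S27, S35}
  layer 4: {S1, S10, S17, S34}
Reachable set: {S0, S1, S5, S6, S7, S8, S10, S12, S14, S17, S18, S23, S24, S26, S27, S28, S31, S34, S35}
Count = 19

19


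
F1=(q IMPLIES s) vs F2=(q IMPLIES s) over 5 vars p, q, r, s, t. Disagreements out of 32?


F1 = (q IMPLIES s)
F2 = (q IMPLIES s)
Evaluate both on each of 32 rows (bits = p,q,r,s,t):
  row 0 [00000]: F1=1 F2=1 -> 0
  row 1 [00001]: F1=1 F2=1 -> 0
  row 2 [00010]: F1=1 F2=1 -> 0
  row 3 [00011]: F1=1 F2=1 -> 0
  row 4 [00100]: F1=1 F2=1 -> 0
  row 5 [00101]: F1=1 F2=1 -> 0
  row 6 [00110]: F1=1 F2=1 -> 0
  row 7 [00111]: F1=1 F2=1 -> 0
  row 8 [01000]: F1=0 F2=0 -> 0
  row 9 [01001]: F1=0 F2=0 -> 0
  row 10 [01010]: F1=1 F2=1 -> 0
  row 11 [01011]: F1=1 F2=1 -> 0
  row 12 [01100]: F1=0 F2=0 -> 0
  row 13 [01101]: F1=0 F2=0 -> 0
  row 14 [01110]: F1=1 F2=1 -> 0
  row 15 [01111]: F1=1 F2=1 -> 0
  row 16 [10000]: F1=1 F2=1 -> 0
  row 17 [10001]: F1=1 F2=1 -> 0
  row 18 [10010]: F1=1 F2=1 -> 0
  row 19 [10011]: F1=1 F2=1 -> 0
  row 20 [10100]: F1=1 F2=1 -> 0
  row 21 [10101]: F1=1 F2=1 -> 0
  row 22 [10110]: F1=1 F2=1 -> 0
  row 23 [10111]: F1=1 F2=1 -> 0
  row 24 [11000]: F1=0 F2=0 -> 0
  row 25 [11001]: F1=0 F2=0 -> 0
  row 26 [11010]: F1=1 F2=1 -> 0
  row 27 [11011]: F1=1 F2=1 -> 0
  row 28 [11100]: F1=0 F2=0 -> 0
  row 29 [11101]: F1=0 F2=0 -> 0
  row 30 [11110]: F1=1 F2=1 -> 0
  row 31 [11111]: F1=1 F2=1 -> 0
Full result column, 8 rows per line (p,q fixed per line; r,s,t runs 000..111 left to right):
  rows 0-7 [p,q=00]: 00000000  (ones: 0)
  rows 8-15 [p,q=01]: 00000000  (ones: 0)
  rows 16-23 [p,q=10]: 00000000  (ones: 0)
  rows 24-31 [p,q=11]: 00000000  (ones: 0)
Disagreements = 0+0+0+0 = 0

0


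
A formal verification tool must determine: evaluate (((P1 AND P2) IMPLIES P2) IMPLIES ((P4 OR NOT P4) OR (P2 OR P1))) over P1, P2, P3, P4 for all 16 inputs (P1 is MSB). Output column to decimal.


Formula: (((P1 AND P2) IMPLIES P2) IMPLIES ((P4 OR NOT P4) OR (P2 OR P1))) over P1, P2, P3, P4 (16 rows)
Evaluate each row (bits = P1,P2,P3,P4, MSB first):
  row 0 [0000]: (((0 AND 0) IMPLIES 0) IMPLIES ((0 OR NOT 0) OR (0 OR 0))) -> 1
  row 1 [0001]: (((0 AND 0) IMPLIES 0) IMPLIES ((1 OR NOT 1) OR (0 OR 0))) -> 1
  row 2 [0010]: (((0 AND 0) IMPLIES 0) IMPLIES ((0 OR NOT 0) OR (0 OR 0))) -> 1
  row 3 [0011]: (((0 AND 0) IMPLIES 0) IMPLIES ((1 OR NOT 1) OR (0 OR 0))) -> 1
  row 4 [0100]: (((0 AND 1) IMPLIES 1) IMPLIES ((0 OR NOT 0) OR (1 OR 0))) -> 1
  row 5 [0101]: (((0 AND 1) IMPLIES 1) IMPLIES ((1 OR NOT 1) OR (1 OR 0))) -> 1
  row 6 [0110]: (((0 AND 1) IMPLIES 1) IMPLIES ((0 OR NOT 0) OR (1 OR 0))) -> 1
  row 7 [0111]: (((0 AND 1) IMPLIES 1) IMPLIES ((1 OR NOT 1) OR (1 OR 0))) -> 1
  row 8 [1000]: (((1 AND 0) IMPLIES 0) IMPLIES ((0 OR NOT 0) OR (0 OR 1))) -> 1
  row 9 [1001]: (((1 AND 0) IMPLIES 0) IMPLIES ((1 OR NOT 1) OR (0 OR 1))) -> 1
  row 10 [1010]: (((1 AND 0) IMPLIES 0) IMPLIES ((0 OR NOT 0) OR (0 OR 1))) -> 1
  row 11 [1011]: (((1 AND 0) IMPLIES 0) IMPLIES ((1 OR NOT 1) OR (0 OR 1))) -> 1
  row 12 [1100]: (((1 AND 1) IMPLIES 1) IMPLIES ((0 OR NOT 0) OR (1 OR 1))) -> 1
  row 13 [1101]: (((1 AND 1) IMPLIES 1) IMPLIES ((1 OR NOT 1) OR (1 OR 1))) -> 1
  row 14 [1110]: (((1 AND 1) IMPLIES 1) IMPLIES ((0 OR NOT 0) OR (1 OR 1))) -> 1
  row 15 [1111]: (((1 AND 1) IMPLIES 1) IMPLIES ((1 OR NOT 1) OR (1 OR 1))) -> 1
Full result column, 4 rows per line (P1,P2 fixed per line; P3,P4 runs 00..11 left to right):
  rows 0-3 [P1,P2=00]: 1111  = hex F
  rows 4-7 [P1,P2=01]: 1111  = hex F
  rows 8-11 [P1,P2=10]: 1111  = hex F
  rows 12-15 [P1,P2=11]: 1111  = hex F
Output column (row 0 .. row 15) = 1111111111111111
Output column grouped in 4s = 1111 1111 1111 1111 = 0xFFFF
Convert to decimal digit by digit (value = value*16 + digit):
  F -> 15
  15*16 + 15 (F) = 255
  255*16 + 15 (F) = 4095
  4095*16 + 15 (F) = 65535
Decimal = 65535

65535


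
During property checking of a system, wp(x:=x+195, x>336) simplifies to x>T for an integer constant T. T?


Formula: wp(x:=E, P) = P[E/x] (substitute E for x in postcondition)
Step 1: Postcondition: x>336
Step 2: Substitute x+195 for x: x+195>336
Step 3: Solve for x: x > 336-195 = 141

141


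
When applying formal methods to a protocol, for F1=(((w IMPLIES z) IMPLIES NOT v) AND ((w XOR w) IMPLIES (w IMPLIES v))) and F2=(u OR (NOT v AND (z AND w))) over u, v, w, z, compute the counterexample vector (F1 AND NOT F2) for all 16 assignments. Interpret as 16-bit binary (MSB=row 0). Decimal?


F1 = (((w IMPLIES z) IMPLIES NOT v) AND ((w XOR w) IMPLIES (w IMPLIES v)))
F2 = (u OR (NOT v AND (z AND w)))
Counterexample to F1=>F2 is where F1=1 and F2=0.
Evaluate each row (bits = u,v,w,z, MSB first):
  row 0 [0000]: F1=1 F2=0 -> F1&~F2 -> 1
  row 1 [0001]: F1=1 F2=0 -> F1&~F2 -> 1
  row 2 [0010]: F1=1 F2=0 -> F1&~F2 -> 1
  row 3 [0011]: F1=1 F2=1 -> F1&~F2 -> 0
  row 4 [0100]: F1=0 F2=0 -> F1&~F2 -> 0
  row 5 [0101]: F1=0 F2=0 -> F1&~F2 -> 0
  row 6 [0110]: F1=1 F2=0 -> F1&~F2 -> 1
  row 7 [0111]: F1=0 F2=0 -> F1&~F2 -> 0
  row 8 [1000]: F1=1 F2=1 -> F1&~F2 -> 0
  row 9 [1001]: F1=1 F2=1 -> F1&~F2 -> 0
  row 10 [1010]: F1=1 F2=1 -> F1&~F2 -> 0
  row 11 [1011]: F1=1 F2=1 -> F1&~F2 -> 0
  row 12 [1100]: F1=0 F2=1 -> F1&~F2 -> 0
  row 13 [1101]: F1=0 F2=1 -> F1&~F2 -> 0
  row 14 [1110]: F1=1 F2=1 -> F1&~F2 -> 0
  row 15 [1111]: F1=0 F2=1 -> F1&~F2 -> 0
Full result column, 4 rows per line (u,v fixed per line; w,z runs 00..11 left to right):
  rows 0-3 [u,v=00]: 1110  = hex E
  rows 4-7 [u,v=01]: 0010  = hex 2
  rows 8-11 [u,v=10]: 0000  = hex 0
  rows 12-15 [u,v=11]: 0000  = hex 0
Counterexample vector (row 0 .. row 15) = 1110001000000000
Output column grouped in 4s = 1110 0010 0000 0000 = 0xE200
Convert to decimal digit by digit (value = value*16 + digit):
  E -> 14
  14*16 + 2 = 226
  226*16 + 0 = 3616
  3616*16 + 0 = 57856
Decimal = 57856

57856


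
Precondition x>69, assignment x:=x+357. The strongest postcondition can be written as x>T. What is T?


Formula: sp(P, x:=E) = exists old_x. (x = E[old_x/x]) AND P[old_x/x] (old_x is the value of x before the assignment; eliminate old_x by solving x = E[old_x/x] for old_x)
Step 1: Precondition P: x>69, i.e. old_x > 69
Step 2: Assignment gives x = old_x + 357, so old_x = x - 357
Step 3: Substitute into P: x - 357 > 69
Step 4: Simplify: x > 69+357 = 426

426


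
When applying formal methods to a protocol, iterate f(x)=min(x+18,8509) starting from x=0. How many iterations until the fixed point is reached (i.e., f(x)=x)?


Step 1: x=0, cap=8509, increment=18
Step 2: x grows by 18 each step until capped at 8509; fixed point is x=8509
Step 3: iterations = ceil(8509/18) = 473

473


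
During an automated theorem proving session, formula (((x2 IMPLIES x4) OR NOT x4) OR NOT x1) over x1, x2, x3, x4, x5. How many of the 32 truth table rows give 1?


Formula: (((x2 IMPLIES x4) OR NOT x4) OR NOT x1) over 5 vars (32 rows)
Evaluate each row (x1, x2, x3, x4, x5 as bits, MSB first):
  row 0 [00000]: (((0 IMPLIES 0) OR NOT 0) OR NOT 0) -> 1
  row 1 [00001]: (((0 IMPLIES 0) OR NOT 0) OR NOT 0) -> 1
  row 2 [00010]: (((0 IMPLIES 1) OR NOT 1) OR NOT 0) -> 1
  row 3 [00011]: (((0 IMPLIES 1) OR NOT 1) OR NOT 0) -> 1
  row 4 [00100]: (((0 IMPLIES 0) OR NOT 0) OR NOT 0) -> 1
  row 5 [00101]: (((0 IMPLIES 0) OR NOT 0) OR NOT 0) -> 1
  row 6 [00110]: (((0 IMPLIES 1) OR NOT 1) OR NOT 0) -> 1
  row 7 [00111]: (((0 IMPLIES 1) OR NOT 1) OR NOT 0) -> 1
  row 8 [01000]: (((1 IMPLIES 0) OR NOT 0) OR NOT 0) -> 1
  row 9 [01001]: (((1 IMPLIES 0) OR NOT 0) OR NOT 0) -> 1
  row 10 [01010]: (((1 IMPLIES 1) OR NOT 1) OR NOT 0) -> 1
  row 11 [01011]: (((1 IMPLIES 1) OR NOT 1) OR NOT 0) -> 1
  row 12 [01100]: (((1 IMPLIES 0) OR NOT 0) OR NOT 0) -> 1
  row 13 [01101]: (((1 IMPLIES 0) OR NOT 0) OR NOT 0) -> 1
  row 14 [01110]: (((1 IMPLIES 1) OR NOT 1) OR NOT 0) -> 1
  row 15 [01111]: (((1 IMPLIES 1) OR NOT 1) OR NOT 0) -> 1
  row 16 [10000]: (((0 IMPLIES 0) OR NOT 0) OR NOT 1) -> 1
  row 17 [10001]: (((0 IMPLIES 0) OR NOT 0) OR NOT 1) -> 1
  row 18 [10010]: (((0 IMPLIES 1) OR NOT 1) OR NOT 1) -> 1
  row 19 [10011]: (((0 IMPLIES 1) OR NOT 1) OR NOT 1) -> 1
  row 20 [10100]: (((0 IMPLIES 0) OR NOT 0) OR NOT 1) -> 1
  row 21 [10101]: (((0 IMPLIES 0) OR NOT 0) OR NOT 1) -> 1
  row 22 [10110]: (((0 IMPLIES 1) OR NOT 1) OR NOT 1) -> 1
  row 23 [10111]: (((0 IMPLIES 1) OR NOT 1) OR NOT 1) -> 1
  row 24 [11000]: (((1 IMPLIES 0) OR NOT 0) OR NOT 1) -> 1
  row 25 [11001]: (((1 IMPLIES 0) OR NOT 0) OR NOT 1) -> 1
  row 26 [11010]: (((1 IMPLIES 1) OR NOT 1) OR NOT 1) -> 1
  row 27 [11011]: (((1 IMPLIES 1) OR NOT 1) OR NOT 1) -> 1
  row 28 [11100]: (((1 IMPLIES 0) OR NOT 0) OR NOT 1) -> 1
  row 29 [11101]: (((1 IMPLIES 0) OR NOT 0) OR NOT 1) -> 1
  row 30 [11110]: (((1 IMPLIES 1) OR NOT 1) OR NOT 1) -> 1
  row 31 [11111]: (((1 IMPLIES 1) OR NOT 1) OR NOT 1) -> 1
Full result column, 8 rows per line (x1,x2 fixed per line; x3,x4,x5 runs 000..111 left to right):
  rows 0-7 [x1,x2=00]: 11111111  (ones: 8)
  rows 8-15 [x1,x2=01]: 11111111  (ones: 8)
  rows 16-23 [x1,x2=10]: 11111111  (ones: 8)
  rows 24-31 [x1,x2=11]: 11111111  (ones: 8)
Count of 1-rows = 8+8+8+8 = 32

32


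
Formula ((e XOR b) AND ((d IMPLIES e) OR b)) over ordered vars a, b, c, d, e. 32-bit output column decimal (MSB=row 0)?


Formula: ((e XOR b) AND ((d IMPLIES e) OR b)) over a, b, c, d, e (32 rows)
Evaluate each row (bits = a,b,c,d,e, MSB first):
  row 0 [00000]: ((0 XOR 0) AND ((0 IMPLIES 0) OR 0)) -> 0
  row 1 [00001]: ((1 XOR 0) AND ((0 IMPLIES 1) OR 0)) -> 1
  row 2 [00010]: ((0 XOR 0) AND ((1 IMPLIES 0) OR 0)) -> 0
  row 3 [00011]: ((1 XOR 0) AND ((1 IMPLIES 1) OR 0)) -> 1
  row 4 [00100]: ((0 XOR 0) AND ((0 IMPLIES 0) OR 0)) -> 0
  row 5 [00101]: ((1 XOR 0) AND ((0 IMPLIES 1) OR 0)) -> 1
  row 6 [00110]: ((0 XOR 0) AND ((1 IMPLIES 0) OR 0)) -> 0
  row 7 [00111]: ((1 XOR 0) AND ((1 IMPLIES 1) OR 0)) -> 1
  row 8 [01000]: ((0 XOR 1) AND ((0 IMPLIES 0) OR 1)) -> 1
  row 9 [01001]: ((1 XOR 1) AND ((0 IMPLIES 1) OR 1)) -> 0
  row 10 [01010]: ((0 XOR 1) AND ((1 IMPLIES 0) OR 1)) -> 1
  row 11 [01011]: ((1 XOR 1) AND ((1 IMPLIES 1) OR 1)) -> 0
  row 12 [01100]: ((0 XOR 1) AND ((0 IMPLIES 0) OR 1)) -> 1
  row 13 [01101]: ((1 XOR 1) AND ((0 IMPLIES 1) OR 1)) -> 0
  row 14 [01110]: ((0 XOR 1) AND ((1 IMPLIES 0) OR 1)) -> 1
  row 15 [01111]: ((1 XOR 1) AND ((1 IMPLIES 1) OR 1)) -> 0
  row 16 [10000]: ((0 XOR 0) AND ((0 IMPLIES 0) OR 0)) -> 0
  row 17 [10001]: ((1 XOR 0) AND ((0 IMPLIES 1) OR 0)) -> 1
  row 18 [10010]: ((0 XOR 0) AND ((1 IMPLIES 0) OR 0)) -> 0
  row 19 [10011]: ((1 XOR 0) AND ((1 IMPLIES 1) OR 0)) -> 1
  row 20 [10100]: ((0 XOR 0) AND ((0 IMPLIES 0) OR 0)) -> 0
  row 21 [10101]: ((1 XOR 0) AND ((0 IMPLIES 1) OR 0)) -> 1
  row 22 [10110]: ((0 XOR 0) AND ((1 IMPLIES 0) OR 0)) -> 0
  row 23 [10111]: ((1 XOR 0) AND ((1 IMPLIES 1) OR 0)) -> 1
  row 24 [11000]: ((0 XOR 1) AND ((0 IMPLIES 0) OR 1)) -> 1
  row 25 [11001]: ((1 XOR 1) AND ((0 IMPLIES 1) OR 1)) -> 0
  row 26 [11010]: ((0 XOR 1) AND ((1 IMPLIES 0) OR 1)) -> 1
  row 27 [11011]: ((1 XOR 1) AND ((1 IMPLIES 1) OR 1)) -> 0
  row 28 [11100]: ((0 XOR 1) AND ((0 IMPLIES 0) OR 1)) -> 1
  row 29 [11101]: ((1 XOR 1) AND ((0 IMPLIES 1) OR 1)) -> 0
  row 30 [11110]: ((0 XOR 1) AND ((1 IMPLIES 0) OR 1)) -> 1
  row 31 [11111]: ((1 XOR 1) AND ((1 IMPLIES 1) OR 1)) -> 0
Full result column, 4 rows per line (a,b,c fixed per line; d,e runs 00..11 left to right):
  rows 0-3 [a,b,c=000]: 0101  = hex 5
  rows 4-7 [a,b,c=001]: 0101  = hex 5
  rows 8-11 [a,b,c=010]: 1010  = hex A
  rows 12-15 [a,b,c=011]: 1010  = hex A
  rows 16-19 [a,b,c=100]: 0101  = hex 5
  rows 20-23 [a,b,c=101]: 0101  = hex 5
  rows 24-27 [a,b,c=110]: 1010  = hex A
  rows 28-31 [a,b,c=111]: 1010  = hex A
Output column (row 0 .. row 31) = 01010101101010100101010110101010
Output column grouped in 4s = 0101 0101 1010 1010 0101 0101 1010 1010 = 0x55AA55AA
Convert to decimal digit by digit (value = value*16 + digit):
  5 -> 5
  5*16 + 5 = 85
  85*16 + 10 (A) = 1370
  1370*16 + 10 (A) = 21930
  21930*16 + 5 = 350885
  350885*16 + 5 = 5614165
  5614165*16 + 10 (A) = 89826650
  89826650*16 + 10 (A) = 1437226410
Decimal = 1437226410

1437226410


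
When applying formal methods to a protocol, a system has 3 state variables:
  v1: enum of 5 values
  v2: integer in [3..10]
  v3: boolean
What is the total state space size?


State space = product of domain sizes of all variables.
Domain sizes:
  v1 (enum of 5 values): 5
  v2 (integer in [3..10]): 8
  v3 (boolean): 2
Product = 5 * 8 * 2 = 80

80


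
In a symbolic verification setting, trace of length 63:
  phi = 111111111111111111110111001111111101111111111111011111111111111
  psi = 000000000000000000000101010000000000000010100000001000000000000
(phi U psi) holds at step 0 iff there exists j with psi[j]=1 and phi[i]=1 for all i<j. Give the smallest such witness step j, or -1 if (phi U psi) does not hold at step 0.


(phi U psi) at 0: need smallest j with psi[j]=1 and phi[i]=1 for all i in [0,j).
Scan from step 0:
  step 0: phi=1, psi=0 -> continue
  step 1: phi=1, psi=0 -> continue
  step 2: phi=1, psi=0 -> continue
  step 3: phi=1, psi=0 -> continue
  step 20: phi=0 -> phi-prefix broken from here
  step 21: psi=1 but phi already failed -> not a witness
  step 23: psi=1 but phi already failed -> not a witness
  step 25: psi=1 but phi already failed -> not a witness
  step 40: psi=1 but phi already failed -> not a witness
  step 42: psi=1 but phi already failed -> not a witness
  step 50: psi=1 but phi already failed -> not a witness
  end of trace: no witness -> -1
Witness step = -1

-1


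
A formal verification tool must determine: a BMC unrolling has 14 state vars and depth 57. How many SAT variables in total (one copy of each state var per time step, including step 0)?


BMC unrolls to depth k, creating one copy of each state var for steps 0..k.
Step count = 57 + 1 = 58 (steps 0 through 57)
Vars per step = 14
Total = 14 * 58 = 812

812


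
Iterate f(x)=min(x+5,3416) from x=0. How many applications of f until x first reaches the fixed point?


Step 1: x=0, cap=3416, increment=5
Step 2: x grows by 5 each step until capped at 3416; fixed point is x=3416
Step 3: iterations = ceil(3416/5) = 684

684


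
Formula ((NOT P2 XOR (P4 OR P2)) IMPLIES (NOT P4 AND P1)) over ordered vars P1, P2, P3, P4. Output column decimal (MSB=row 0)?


Formula: ((NOT P2 XOR (P4 OR P2)) IMPLIES (NOT P4 AND P1)) over P1, P2, P3, P4 (16 rows)
Evaluate each row (bits = P1,P2,P3,P4, MSB first):
  row 0 [0000]: ((NOT 0 XOR (0 OR 0)) IMPLIES (NOT 0 AND 0)) -> 0
  row 1 [0001]: ((NOT 0 XOR (1 OR 0)) IMPLIES (NOT 1 AND 0)) -> 1
  row 2 [0010]: ((NOT 0 XOR (0 OR 0)) IMPLIES (NOT 0 AND 0)) -> 0
  row 3 [0011]: ((NOT 0 XOR (1 OR 0)) IMPLIES (NOT 1 AND 0)) -> 1
  row 4 [0100]: ((NOT 1 XOR (0 OR 1)) IMPLIES (NOT 0 AND 0)) -> 0
  row 5 [0101]: ((NOT 1 XOR (1 OR 1)) IMPLIES (NOT 1 AND 0)) -> 0
  row 6 [0110]: ((NOT 1 XOR (0 OR 1)) IMPLIES (NOT 0 AND 0)) -> 0
  row 7 [0111]: ((NOT 1 XOR (1 OR 1)) IMPLIES (NOT 1 AND 0)) -> 0
  row 8 [1000]: ((NOT 0 XOR (0 OR 0)) IMPLIES (NOT 0 AND 1)) -> 1
  row 9 [1001]: ((NOT 0 XOR (1 OR 0)) IMPLIES (NOT 1 AND 1)) -> 1
  row 10 [1010]: ((NOT 0 XOR (0 OR 0)) IMPLIES (NOT 0 AND 1)) -> 1
  row 11 [1011]: ((NOT 0 XOR (1 OR 0)) IMPLIES (NOT 1 AND 1)) -> 1
  row 12 [1100]: ((NOT 1 XOR (0 OR 1)) IMPLIES (NOT 0 AND 1)) -> 1
  row 13 [1101]: ((NOT 1 XOR (1 OR 1)) IMPLIES (NOT 1 AND 1)) -> 0
  row 14 [1110]: ((NOT 1 XOR (0 OR 1)) IMPLIES (NOT 0 AND 1)) -> 1
  row 15 [1111]: ((NOT 1 XOR (1 OR 1)) IMPLIES (NOT 1 AND 1)) -> 0
Full result column, 4 rows per line (P1,P2 fixed per line; P3,P4 runs 00..11 left to right):
  rows 0-3 [P1,P2=00]: 0101  = hex 5
  rows 4-7 [P1,P2=01]: 0000  = hex 0
  rows 8-11 [P1,P2=10]: 1111  = hex F
  rows 12-15 [P1,P2=11]: 1010  = hex A
Output column (row 0 .. row 15) = 0101000011111010
Output column grouped in 4s = 0101 0000 1111 1010 = 0x50FA
Convert to decimal digit by digit (value = value*16 + digit):
  5 -> 5
  5*16 + 0 = 80
  80*16 + 15 (F) = 1295
  1295*16 + 10 (A) = 20730
Decimal = 20730

20730


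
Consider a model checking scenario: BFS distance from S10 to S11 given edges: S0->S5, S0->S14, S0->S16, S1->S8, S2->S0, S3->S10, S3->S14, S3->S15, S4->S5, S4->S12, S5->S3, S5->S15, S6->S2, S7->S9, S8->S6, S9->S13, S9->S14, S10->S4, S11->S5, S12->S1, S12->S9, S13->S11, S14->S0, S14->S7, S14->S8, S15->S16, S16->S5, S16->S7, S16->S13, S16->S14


BFS layer-by-layer from S10:
  dist 0: {S10}
  dist 1: {S4}
  dist 2: {S5, S12}
  dist 3: {S1, S3, S9, S15}
  dist 4: {S8, S13, S14, S16}
  dist 5: {S0, S6, S7, S11}
  -> S11 reached at distance 5
Shortest path length = 5

5


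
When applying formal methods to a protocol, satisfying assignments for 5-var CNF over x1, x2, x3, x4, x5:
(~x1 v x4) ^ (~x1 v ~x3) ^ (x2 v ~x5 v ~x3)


CNF with 3 clauses over 5 vars (32 assignments).
An assignment satisfies CNF iff every clause has >=1 true literal.
Check each row (bits = x1,x2,x3,x4,x5; clause T/F shown):
  row 0 [00000]: clauses=TTT -> 1
  row 1 [00001]: clauses=TTT -> 1
  row 2 [00010]: clauses=TTT -> 1
  row 3 [00011]: clauses=TTT -> 1
  row 4 [00100]: clauses=TTT -> 1
  row 5 [00101]: clauses=TTF -> 0
  row 6 [00110]: clauses=TTT -> 1
  row 7 [00111]: clauses=TTF -> 0
  row 8 [01000]: clauses=TTT -> 1
  row 9 [01001]: clauses=TTT -> 1
  row 10 [01010]: clauses=TTT -> 1
  row 11 [01011]: clauses=TTT -> 1
  row 12 [01100]: clauses=TTT -> 1
  row 13 [01101]: clauses=TTT -> 1
  row 14 [01110]: clauses=TTT -> 1
  row 15 [01111]: clauses=TTT -> 1
  row 16 [10000]: clauses=FTT -> 0
  row 17 [10001]: clauses=FTT -> 0
  row 18 [10010]: clauses=TTT -> 1
  row 19 [10011]: clauses=TTT -> 1
  row 20 [10100]: clauses=FFT -> 0
  row 21 [10101]: clauses=FFF -> 0
  row 22 [10110]: clauses=TFT -> 0
  row 23 [10111]: clauses=TFF -> 0
  row 24 [11000]: clauses=FTT -> 0
  row 25 [11001]: clauses=FTT -> 0
  row 26 [11010]: clauses=TTT -> 1
  row 27 [11011]: clauses=TTT -> 1
  row 28 [11100]: clauses=FFT -> 0
  row 29 [11101]: clauses=FFT -> 0
  row 30 [11110]: clauses=TFT -> 0
  row 31 [11111]: clauses=TFT -> 0
Full result column, 8 rows per line (x1,x2 fixed per line; x3,x4,x5 runs 000..111 left to right):
  rows 0-7 [x1,x2=00]: 11111010  (ones: 6)
  rows 8-15 [x1,x2=01]: 11111111  (ones: 8)
  rows 16-23 [x1,x2=10]: 00110000  (ones: 2)
  rows 24-31 [x1,x2=11]: 00110000  (ones: 2)
Satisfying assignments = 6+8+2+2 = 18

18


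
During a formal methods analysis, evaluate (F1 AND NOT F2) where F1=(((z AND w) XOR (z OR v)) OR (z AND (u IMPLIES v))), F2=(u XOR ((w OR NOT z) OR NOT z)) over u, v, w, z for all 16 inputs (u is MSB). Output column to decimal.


F1 = (((z AND w) XOR (z OR v)) OR (z AND (u IMPLIES v)))
F2 = (u XOR ((w OR NOT z) OR NOT z))
Counterexample to F1=>F2 is where F1=1 and F2=0.
Evaluate each row (bits = u,v,w,z, MSB first):
  row 0 [0000]: F1=0 F2=1 -> F1&~F2 -> 0
  row 1 [0001]: F1=1 F2=0 -> F1&~F2 -> 1
  row 2 [0010]: F1=0 F2=1 -> F1&~F2 -> 0
  row 3 [0011]: F1=1 F2=1 -> F1&~F2 -> 0
  row 4 [0100]: F1=1 F2=1 -> F1&~F2 -> 0
  row 5 [0101]: F1=1 F2=0 -> F1&~F2 -> 1
  row 6 [0110]: F1=1 F2=1 -> F1&~F2 -> 0
  row 7 [0111]: F1=1 F2=1 -> F1&~F2 -> 0
  row 8 [1000]: F1=0 F2=0 -> F1&~F2 -> 0
  row 9 [1001]: F1=1 F2=1 -> F1&~F2 -> 0
  row 10 [1010]: F1=0 F2=0 -> F1&~F2 -> 0
  row 11 [1011]: F1=0 F2=0 -> F1&~F2 -> 0
  row 12 [1100]: F1=1 F2=0 -> F1&~F2 -> 1
  row 13 [1101]: F1=1 F2=1 -> F1&~F2 -> 0
  row 14 [1110]: F1=1 F2=0 -> F1&~F2 -> 1
  row 15 [1111]: F1=1 F2=0 -> F1&~F2 -> 1
Full result column, 4 rows per line (u,v fixed per line; w,z runs 00..11 left to right):
  rows 0-3 [u,v=00]: 0100  = hex 4
  rows 4-7 [u,v=01]: 0100  = hex 4
  rows 8-11 [u,v=10]: 0000  = hex 0
  rows 12-15 [u,v=11]: 1011  = hex B
Counterexample vector (row 0 .. row 15) = 0100010000001011
Output column grouped in 4s = 0100 0100 0000 1011 = 0x440B
Convert to decimal digit by digit (value = value*16 + digit):
  4 -> 4
  4*16 + 4 = 68
  68*16 + 0 = 1088
  1088*16 + 11 (B) = 17419
Decimal = 17419

17419
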